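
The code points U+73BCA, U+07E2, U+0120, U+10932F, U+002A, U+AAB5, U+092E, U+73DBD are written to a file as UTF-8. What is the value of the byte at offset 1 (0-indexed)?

0xB3

U+73BCA → 4-byte form F1 B3 AF 8A at offsets 0–3.
Offset 1 falls in char 1's range; it's byte 2 of F1 B3 AF 8A = 0xB3.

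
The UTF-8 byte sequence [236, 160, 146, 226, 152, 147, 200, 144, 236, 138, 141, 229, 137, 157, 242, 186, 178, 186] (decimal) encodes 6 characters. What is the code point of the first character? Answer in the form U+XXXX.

Offset 0: leading byte 0xEC = 11101100 → 3-byte char #1 = EC A0 92.
Leading byte 0xEC = 11101100 matches 1110xxxx → 3-byte sequence.
Byte 1: 0xEC = 11101100, payload 1100 (4 bits).
Byte 2: 0xA0 = 10100000 (10xxxxxx ✓), payload 100000.
Byte 3: 0x92 = 10010010 (10xxxxxx ✓), payload 010010.
Concatenate: 1100100000010010 = 0xC812 (16 bits → U+C812).

U+C812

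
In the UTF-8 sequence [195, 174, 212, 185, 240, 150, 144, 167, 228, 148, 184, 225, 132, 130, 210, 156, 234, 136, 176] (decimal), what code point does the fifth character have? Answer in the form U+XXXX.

Offset 0: leading byte 0xC3 = 11000011 → 2-byte char #1 = C3 AE.
Offset 2: leading byte 0xD4 = 11010100 → 2-byte char #2 = D4 B9.
Offset 4: leading byte 0xF0 = 11110000 → 4-byte char #3 = F0 96 90 A7.
Offset 8: leading byte 0xE4 = 11100100 → 3-byte char #4 = E4 94 B8.
Offset 11: leading byte 0xE1 = 11100001 → 3-byte char #5 = E1 84 82.
Leading byte 0xE1 = 11100001 matches 1110xxxx → 3-byte sequence.
Byte 1: 0xE1 = 11100001, payload 0001 (4 bits).
Byte 2: 0x84 = 10000100 (10xxxxxx ✓), payload 000100.
Byte 3: 0x82 = 10000010 (10xxxxxx ✓), payload 000010.
Concatenate: 0001000100000010 = 0x1102 (16 bits → U+1102).

U+1102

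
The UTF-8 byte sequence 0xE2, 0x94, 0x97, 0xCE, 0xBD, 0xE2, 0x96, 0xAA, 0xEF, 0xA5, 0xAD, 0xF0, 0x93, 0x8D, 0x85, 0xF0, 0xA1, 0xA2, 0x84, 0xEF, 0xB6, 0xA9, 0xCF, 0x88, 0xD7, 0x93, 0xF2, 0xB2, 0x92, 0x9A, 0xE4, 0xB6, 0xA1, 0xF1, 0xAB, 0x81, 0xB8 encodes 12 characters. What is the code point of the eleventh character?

Offset 0: leading byte 0xE2 = 11100010 → 3-byte char #1 = E2 94 97.
Offset 3: leading byte 0xCE = 11001110 → 2-byte char #2 = CE BD.
Offset 5: leading byte 0xE2 = 11100010 → 3-byte char #3 = E2 96 AA.
Offset 8: leading byte 0xEF = 11101111 → 3-byte char #4 = EF A5 AD.
Offset 11: leading byte 0xF0 = 11110000 → 4-byte char #5 = F0 93 8D 85.
Offset 15: leading byte 0xF0 = 11110000 → 4-byte char #6 = F0 A1 A2 84.
Offset 19: leading byte 0xEF = 11101111 → 3-byte char #7 = EF B6 A9.
Offset 22: leading byte 0xCF = 11001111 → 2-byte char #8 = CF 88.
Offset 24: leading byte 0xD7 = 11010111 → 2-byte char #9 = D7 93.
Offset 26: leading byte 0xF2 = 11110010 → 4-byte char #10 = F2 B2 92 9A.
Offset 30: leading byte 0xE4 = 11100100 → 3-byte char #11 = E4 B6 A1.
Leading byte 0xE4 = 11100100 matches 1110xxxx → 3-byte sequence.
Byte 1: 0xE4 = 11100100, payload 0100 (4 bits).
Byte 2: 0xB6 = 10110110 (10xxxxxx ✓), payload 110110.
Byte 3: 0xA1 = 10100001 (10xxxxxx ✓), payload 100001.
Concatenate: 0100110110100001 = 0x4DA1 (16 bits → U+4DA1).

U+4DA1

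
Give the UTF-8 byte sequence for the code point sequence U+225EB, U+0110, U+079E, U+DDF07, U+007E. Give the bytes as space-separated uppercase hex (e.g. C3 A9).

U+225EB: 4-byte form → F0 A2 97 AB.
U+0110: 2-byte form → C4 90.
U+079E: 2-byte form → DE 9E.
U+DDF07: 4-byte form → F3 9D BC 87.
U+007E: 1-byte form → 7E.
Concatenated (13 bytes): F0 A2 97 AB C4 90 DE 9E F3 9D BC 87 7E.

F0 A2 97 AB C4 90 DE 9E F3 9D BC 87 7E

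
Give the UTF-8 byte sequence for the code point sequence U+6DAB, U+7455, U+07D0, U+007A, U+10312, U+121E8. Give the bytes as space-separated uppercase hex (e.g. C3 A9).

E6 B6 AB E7 91 95 DF 90 7A F0 90 8C 92 F0 92 87 A8

U+6DAB: 3-byte form → E6 B6 AB.
U+7455: 3-byte form → E7 91 95.
U+07D0: 2-byte form → DF 90.
U+007A: 1-byte form → 7A.
U+10312: 4-byte form → F0 90 8C 92.
U+121E8: 4-byte form → F0 92 87 A8.
Concatenated (17 bytes): E6 B6 AB E7 91 95 DF 90 7A F0 90 8C 92 F0 92 87 A8.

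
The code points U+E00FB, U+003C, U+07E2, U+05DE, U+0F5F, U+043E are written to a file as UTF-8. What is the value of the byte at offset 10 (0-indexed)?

0xBD

U+E00FB → 4-byte form F3 A0 83 BB at offsets 0–3.
U+003C → 1-byte form 3C at offsets 4–4.
U+07E2 → 2-byte form DF A2 at offsets 5–6.
U+05DE → 2-byte form D7 9E at offsets 7–8.
U+0F5F → 3-byte form E0 BD 9F at offsets 9–11.
Offset 10 falls in char 5's range; it's byte 2 of E0 BD 9F = 0xBD.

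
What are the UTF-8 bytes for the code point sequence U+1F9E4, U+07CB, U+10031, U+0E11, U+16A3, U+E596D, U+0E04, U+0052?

U+1F9E4: 4-byte form → F0 9F A7 A4.
U+07CB: 2-byte form → DF 8B.
U+10031: 4-byte form → F0 90 80 B1.
U+0E11: 3-byte form → E0 B8 91.
U+16A3: 3-byte form → E1 9A A3.
U+E596D: 4-byte form → F3 A5 A5 AD.
U+0E04: 3-byte form → E0 B8 84.
U+0052: 1-byte form → 52.
Concatenated (24 bytes): F0 9F A7 A4 DF 8B F0 90 80 B1 E0 B8 91 E1 9A A3 F3 A5 A5 AD E0 B8 84 52.

F0 9F A7 A4 DF 8B F0 90 80 B1 E0 B8 91 E1 9A A3 F3 A5 A5 AD E0 B8 84 52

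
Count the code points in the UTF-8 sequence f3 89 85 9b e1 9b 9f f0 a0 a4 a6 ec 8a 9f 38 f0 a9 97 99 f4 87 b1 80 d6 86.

8

Byte at offset 0: 0xF3 = 11110011 → 4-byte char (#1). Advance 4.
Byte at offset 4: 0xE1 = 11100001 → 3-byte char (#2). Advance 3.
Byte at offset 7: 0xF0 = 11110000 → 4-byte char (#3). Advance 4.
Byte at offset 11: 0xEC = 11101100 → 3-byte char (#4). Advance 3.
Byte at offset 14: 0x38 = 00111000 → 1-byte char (#5). Advance 1.
Byte at offset 15: 0xF0 = 11110000 → 4-byte char (#6). Advance 4.
Byte at offset 19: 0xF4 = 11110100 → 4-byte char (#7). Advance 4.
Byte at offset 23: 0xD6 = 11010110 → 2-byte char (#8). Advance 2.
Reached end at offset 25 after 8 code points.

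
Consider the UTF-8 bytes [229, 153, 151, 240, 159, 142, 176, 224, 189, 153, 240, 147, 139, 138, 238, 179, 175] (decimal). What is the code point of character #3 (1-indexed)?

Offset 0: leading byte 0xE5 = 11100101 → 3-byte char #1 = E5 99 97.
Offset 3: leading byte 0xF0 = 11110000 → 4-byte char #2 = F0 9F 8E B0.
Offset 7: leading byte 0xE0 = 11100000 → 3-byte char #3 = E0 BD 99.
Leading byte 0xE0 = 11100000 matches 1110xxxx → 3-byte sequence.
Byte 1: 0xE0 = 11100000, payload 0000 (4 bits).
Byte 2: 0xBD = 10111101 (10xxxxxx ✓), payload 111101.
Byte 3: 0x99 = 10011001 (10xxxxxx ✓), payload 011001.
Concatenate: 0000111101011001 = 0xF59 (16 bits → U+0F59).

U+0F59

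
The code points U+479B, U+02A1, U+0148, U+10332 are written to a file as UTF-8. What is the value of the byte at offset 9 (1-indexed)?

0x90

1-indexed offset 9 is 0-indexed offset 8.
U+479B → 3-byte form E4 9E 9B at offsets 0–2.
U+02A1 → 2-byte form CA A1 at offsets 3–4.
U+0148 → 2-byte form C5 88 at offsets 5–6.
U+10332 → 4-byte form F0 90 8C B2 at offsets 7–10.
Offset 8 falls in char 4's range; it's byte 2 of F0 90 8C B2 = 0x90.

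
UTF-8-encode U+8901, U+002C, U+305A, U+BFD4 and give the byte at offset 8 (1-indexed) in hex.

0xEB

1-indexed offset 8 is 0-indexed offset 7.
U+8901 → 3-byte form E8 A4 81 at offsets 0–2.
U+002C → 1-byte form 2C at offsets 3–3.
U+305A → 3-byte form E3 81 9A at offsets 4–6.
U+BFD4 → 3-byte form EB BF 94 at offsets 7–9.
Offset 7 falls in char 4's range; it's byte 1 of EB BF 94 = 0xEB.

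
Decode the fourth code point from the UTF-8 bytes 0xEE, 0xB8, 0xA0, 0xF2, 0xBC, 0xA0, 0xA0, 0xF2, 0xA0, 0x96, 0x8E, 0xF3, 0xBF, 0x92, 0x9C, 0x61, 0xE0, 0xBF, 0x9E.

Offset 0: leading byte 0xEE = 11101110 → 3-byte char #1 = EE B8 A0.
Offset 3: leading byte 0xF2 = 11110010 → 4-byte char #2 = F2 BC A0 A0.
Offset 7: leading byte 0xF2 = 11110010 → 4-byte char #3 = F2 A0 96 8E.
Offset 11: leading byte 0xF3 = 11110011 → 4-byte char #4 = F3 BF 92 9C.
Leading byte 0xF3 = 11110011 matches 11110xxx → 4-byte sequence.
Byte 1: 0xF3 = 11110011, payload 011 (3 bits).
Byte 2: 0xBF = 10111111 (10xxxxxx ✓), payload 111111.
Byte 3: 0x92 = 10010010 (10xxxxxx ✓), payload 010010.
Byte 4: 0x9C = 10011100 (10xxxxxx ✓), payload 011100.
Concatenate: 011111111010010011100 = 0xFF49C (21 bits → U+FF49C).

U+FF49C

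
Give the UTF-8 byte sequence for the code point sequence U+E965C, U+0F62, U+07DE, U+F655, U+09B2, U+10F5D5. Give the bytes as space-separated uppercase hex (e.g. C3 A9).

F3 A9 99 9C E0 BD A2 DF 9E EF 99 95 E0 A6 B2 F4 8F 97 95

U+E965C: 4-byte form → F3 A9 99 9C.
U+0F62: 3-byte form → E0 BD A2.
U+07DE: 2-byte form → DF 9E.
U+F655: 3-byte form → EF 99 95.
U+09B2: 3-byte form → E0 A6 B2.
U+10F5D5: 4-byte form → F4 8F 97 95.
Concatenated (19 bytes): F3 A9 99 9C E0 BD A2 DF 9E EF 99 95 E0 A6 B2 F4 8F 97 95.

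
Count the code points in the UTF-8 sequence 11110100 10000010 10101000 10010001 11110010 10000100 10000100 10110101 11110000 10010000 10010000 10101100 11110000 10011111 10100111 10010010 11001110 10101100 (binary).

Byte at offset 0: 0xF4 = 11110100 → 4-byte char (#1). Advance 4.
Byte at offset 4: 0xF2 = 11110010 → 4-byte char (#2). Advance 4.
Byte at offset 8: 0xF0 = 11110000 → 4-byte char (#3). Advance 4.
Byte at offset 12: 0xF0 = 11110000 → 4-byte char (#4). Advance 4.
Byte at offset 16: 0xCE = 11001110 → 2-byte char (#5). Advance 2.
Reached end at offset 18 after 5 code points.

5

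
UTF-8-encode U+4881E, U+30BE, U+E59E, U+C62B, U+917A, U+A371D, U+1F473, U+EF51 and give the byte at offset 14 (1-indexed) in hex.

1-indexed offset 14 is 0-indexed offset 13.
U+4881E → 4-byte form F1 88 A0 9E at offsets 0–3.
U+30BE → 3-byte form E3 82 BE at offsets 4–6.
U+E59E → 3-byte form EE 96 9E at offsets 7–9.
U+C62B → 3-byte form EC 98 AB at offsets 10–12.
U+917A → 3-byte form E9 85 BA at offsets 13–15.
Offset 13 falls in char 5's range; it's byte 1 of E9 85 BA = 0xE9.

0xE9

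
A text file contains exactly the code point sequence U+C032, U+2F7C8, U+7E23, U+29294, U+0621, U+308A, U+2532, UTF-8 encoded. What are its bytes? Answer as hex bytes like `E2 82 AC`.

EC 80 B2 F0 AF 9F 88 E7 B8 A3 F0 A9 8A 94 D8 A1 E3 82 8A E2 94 B2

U+C032: 3-byte form → EC 80 B2.
U+2F7C8: 4-byte form → F0 AF 9F 88.
U+7E23: 3-byte form → E7 B8 A3.
U+29294: 4-byte form → F0 A9 8A 94.
U+0621: 2-byte form → D8 A1.
U+308A: 3-byte form → E3 82 8A.
U+2532: 3-byte form → E2 94 B2.
Concatenated (22 bytes): EC 80 B2 F0 AF 9F 88 E7 B8 A3 F0 A9 8A 94 D8 A1 E3 82 8A E2 94 B2.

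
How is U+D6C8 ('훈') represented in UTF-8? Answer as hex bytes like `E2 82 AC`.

U+D6C8 = 0xD6C8 = 54984 decimal. In range U+0800–U+FFFF → 3-byte form: 1110xxxx 10xxxxxx 10xxxxxx.
Binary (16 bits): 1101011011001000.
Split 4+6+6: 1101 | 011011 | 001000.
Byte 1: 11101101 = 0xED.
Byte 2: 10011011 = 0x9B.
Byte 3: 10001000 = 0x88.

ED 9B 88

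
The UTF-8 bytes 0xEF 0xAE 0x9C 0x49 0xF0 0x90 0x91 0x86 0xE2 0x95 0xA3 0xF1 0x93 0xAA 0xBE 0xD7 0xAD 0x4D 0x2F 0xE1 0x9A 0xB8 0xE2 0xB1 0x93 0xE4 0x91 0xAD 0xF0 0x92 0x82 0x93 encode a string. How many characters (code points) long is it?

12

Byte at offset 0: 0xEF = 11101111 → 3-byte char (#1). Advance 3.
Byte at offset 3: 0x49 = 01001001 → 1-byte char (#2). Advance 1.
Byte at offset 4: 0xF0 = 11110000 → 4-byte char (#3). Advance 4.
Byte at offset 8: 0xE2 = 11100010 → 3-byte char (#4). Advance 3.
Byte at offset 11: 0xF1 = 11110001 → 4-byte char (#5). Advance 4.
Byte at offset 15: 0xD7 = 11010111 → 2-byte char (#6). Advance 2.
Byte at offset 17: 0x4D = 01001101 → 1-byte char (#7). Advance 1.
Byte at offset 18: 0x2F = 00101111 → 1-byte char (#8). Advance 1.
Byte at offset 19: 0xE1 = 11100001 → 3-byte char (#9). Advance 3.
Byte at offset 22: 0xE2 = 11100010 → 3-byte char (#10). Advance 3.
Byte at offset 25: 0xE4 = 11100100 → 3-byte char (#11). Advance 3.
Byte at offset 28: 0xF0 = 11110000 → 4-byte char (#12). Advance 4.
Reached end at offset 32 after 12 code points.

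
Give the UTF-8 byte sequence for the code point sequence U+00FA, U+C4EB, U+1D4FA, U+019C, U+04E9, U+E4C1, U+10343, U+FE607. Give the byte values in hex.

U+00FA: 2-byte form → C3 BA.
U+C4EB: 3-byte form → EC 93 AB.
U+1D4FA: 4-byte form → F0 9D 93 BA.
U+019C: 2-byte form → C6 9C.
U+04E9: 2-byte form → D3 A9.
U+E4C1: 3-byte form → EE 93 81.
U+10343: 4-byte form → F0 90 8D 83.
U+FE607: 4-byte form → F3 BE 98 87.
Concatenated (24 bytes): C3 BA EC 93 AB F0 9D 93 BA C6 9C D3 A9 EE 93 81 F0 90 8D 83 F3 BE 98 87.

C3 BA EC 93 AB F0 9D 93 BA C6 9C D3 A9 EE 93 81 F0 90 8D 83 F3 BE 98 87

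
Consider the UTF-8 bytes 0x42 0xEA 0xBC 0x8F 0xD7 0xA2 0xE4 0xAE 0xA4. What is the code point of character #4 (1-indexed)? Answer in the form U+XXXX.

Offset 0: leading byte 0x42 = 01000010 → 1-byte char #1 = 42.
Offset 1: leading byte 0xEA = 11101010 → 3-byte char #2 = EA BC 8F.
Offset 4: leading byte 0xD7 = 11010111 → 2-byte char #3 = D7 A2.
Offset 6: leading byte 0xE4 = 11100100 → 3-byte char #4 = E4 AE A4.
Leading byte 0xE4 = 11100100 matches 1110xxxx → 3-byte sequence.
Byte 1: 0xE4 = 11100100, payload 0100 (4 bits).
Byte 2: 0xAE = 10101110 (10xxxxxx ✓), payload 101110.
Byte 3: 0xA4 = 10100100 (10xxxxxx ✓), payload 100100.
Concatenate: 0100101110100100 = 0x4BA4 (16 bits → U+4BA4).

U+4BA4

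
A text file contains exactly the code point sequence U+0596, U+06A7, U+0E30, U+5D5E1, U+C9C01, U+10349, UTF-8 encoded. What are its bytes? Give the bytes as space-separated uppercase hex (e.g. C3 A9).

U+0596: 2-byte form → D6 96.
U+06A7: 2-byte form → DA A7.
U+0E30: 3-byte form → E0 B8 B0.
U+5D5E1: 4-byte form → F1 9D 97 A1.
U+C9C01: 4-byte form → F3 89 B0 81.
U+10349: 4-byte form → F0 90 8D 89.
Concatenated (19 bytes): D6 96 DA A7 E0 B8 B0 F1 9D 97 A1 F3 89 B0 81 F0 90 8D 89.

D6 96 DA A7 E0 B8 B0 F1 9D 97 A1 F3 89 B0 81 F0 90 8D 89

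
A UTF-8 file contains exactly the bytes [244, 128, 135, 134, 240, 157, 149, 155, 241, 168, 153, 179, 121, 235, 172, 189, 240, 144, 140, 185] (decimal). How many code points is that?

Byte at offset 0: 0xF4 = 11110100 → 4-byte char (#1). Advance 4.
Byte at offset 4: 0xF0 = 11110000 → 4-byte char (#2). Advance 4.
Byte at offset 8: 0xF1 = 11110001 → 4-byte char (#3). Advance 4.
Byte at offset 12: 0x79 = 01111001 → 1-byte char (#4). Advance 1.
Byte at offset 13: 0xEB = 11101011 → 3-byte char (#5). Advance 3.
Byte at offset 16: 0xF0 = 11110000 → 4-byte char (#6). Advance 4.
Reached end at offset 20 after 6 code points.

6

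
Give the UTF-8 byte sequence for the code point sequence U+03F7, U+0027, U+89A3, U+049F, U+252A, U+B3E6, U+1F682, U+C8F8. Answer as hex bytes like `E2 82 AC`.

U+03F7: 2-byte form → CF B7.
U+0027: 1-byte form → 27.
U+89A3: 3-byte form → E8 A6 A3.
U+049F: 2-byte form → D2 9F.
U+252A: 3-byte form → E2 94 AA.
U+B3E6: 3-byte form → EB 8F A6.
U+1F682: 4-byte form → F0 9F 9A 82.
U+C8F8: 3-byte form → EC A3 B8.
Concatenated (21 bytes): CF B7 27 E8 A6 A3 D2 9F E2 94 AA EB 8F A6 F0 9F 9A 82 EC A3 B8.

CF B7 27 E8 A6 A3 D2 9F E2 94 AA EB 8F A6 F0 9F 9A 82 EC A3 B8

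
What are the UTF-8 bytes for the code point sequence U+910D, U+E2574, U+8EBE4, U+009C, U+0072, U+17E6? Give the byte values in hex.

U+910D: 3-byte form → E9 84 8D.
U+E2574: 4-byte form → F3 A2 95 B4.
U+8EBE4: 4-byte form → F2 8E AF A4.
U+009C: 2-byte form → C2 9C.
U+0072: 1-byte form → 72.
U+17E6: 3-byte form → E1 9F A6.
Concatenated (17 bytes): E9 84 8D F3 A2 95 B4 F2 8E AF A4 C2 9C 72 E1 9F A6.

E9 84 8D F3 A2 95 B4 F2 8E AF A4 C2 9C 72 E1 9F A6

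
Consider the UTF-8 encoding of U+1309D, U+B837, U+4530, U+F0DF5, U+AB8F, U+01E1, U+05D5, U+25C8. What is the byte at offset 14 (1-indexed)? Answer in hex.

0xB5

1-indexed offset 14 is 0-indexed offset 13.
U+1309D → 4-byte form F0 93 82 9D at offsets 0–3.
U+B837 → 3-byte form EB A0 B7 at offsets 4–6.
U+4530 → 3-byte form E4 94 B0 at offsets 7–9.
U+F0DF5 → 4-byte form F3 B0 B7 B5 at offsets 10–13.
Offset 13 falls in char 4's range; it's byte 4 of F3 B0 B7 B5 = 0xB5.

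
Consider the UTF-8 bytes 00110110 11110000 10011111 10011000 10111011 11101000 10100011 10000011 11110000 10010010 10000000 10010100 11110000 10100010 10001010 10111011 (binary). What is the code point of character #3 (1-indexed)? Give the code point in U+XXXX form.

Offset 0: leading byte 0x36 = 00110110 → 1-byte char #1 = 36.
Offset 1: leading byte 0xF0 = 11110000 → 4-byte char #2 = F0 9F 98 BB.
Offset 5: leading byte 0xE8 = 11101000 → 3-byte char #3 = E8 A3 83.
Leading byte 0xE8 = 11101000 matches 1110xxxx → 3-byte sequence.
Byte 1: 0xE8 = 11101000, payload 1000 (4 bits).
Byte 2: 0xA3 = 10100011 (10xxxxxx ✓), payload 100011.
Byte 3: 0x83 = 10000011 (10xxxxxx ✓), payload 000011.
Concatenate: 1000100011000011 = 0x88C3 (16 bits → U+88C3).

U+88C3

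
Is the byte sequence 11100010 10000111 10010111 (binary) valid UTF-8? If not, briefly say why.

Leading byte 0xE2 = 11100010 → 3-byte form.
Continuation bytes 0x87=10000111, 0x97=10010111 all match 10xxxxxx.
Decoded value 0x21D7 is ≥ 0x800 (shortest form) and not a surrogate.

valid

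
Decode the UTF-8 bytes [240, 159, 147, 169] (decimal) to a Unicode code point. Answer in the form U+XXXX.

Leading byte 0xF0 = 11110000 matches 11110xxx → 4-byte sequence.
Byte 1: 0xF0 = 11110000, payload 000 (3 bits).
Byte 2: 0x9F = 10011111 (10xxxxxx ✓), payload 011111.
Byte 3: 0x93 = 10010011 (10xxxxxx ✓), payload 010011.
Byte 4: 0xA9 = 10101001 (10xxxxxx ✓), payload 101001.
Concatenate: 000011111010011101001 = 0x1F4E9 (21 bits → U+1F4E9).

U+1F4E9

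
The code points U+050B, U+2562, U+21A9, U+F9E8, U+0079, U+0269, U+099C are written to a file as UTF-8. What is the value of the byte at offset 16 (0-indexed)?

U+050B → 2-byte form D4 8B at offsets 0–1.
U+2562 → 3-byte form E2 95 A2 at offsets 2–4.
U+21A9 → 3-byte form E2 86 A9 at offsets 5–7.
U+F9E8 → 3-byte form EF A7 A8 at offsets 8–10.
U+0079 → 1-byte form 79 at offsets 11–11.
U+0269 → 2-byte form C9 A9 at offsets 12–13.
U+099C → 3-byte form E0 A6 9C at offsets 14–16.
Offset 16 falls in char 7's range; it's byte 3 of E0 A6 9C = 0x9C.

0x9C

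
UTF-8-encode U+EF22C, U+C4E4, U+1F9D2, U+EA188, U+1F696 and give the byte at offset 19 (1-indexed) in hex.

1-indexed offset 19 is 0-indexed offset 18.
U+EF22C → 4-byte form F3 AF 88 AC at offsets 0–3.
U+C4E4 → 3-byte form EC 93 A4 at offsets 4–6.
U+1F9D2 → 4-byte form F0 9F A7 92 at offsets 7–10.
U+EA188 → 4-byte form F3 AA 86 88 at offsets 11–14.
U+1F696 → 4-byte form F0 9F 9A 96 at offsets 15–18.
Offset 18 falls in char 5's range; it's byte 4 of F0 9F 9A 96 = 0x96.

0x96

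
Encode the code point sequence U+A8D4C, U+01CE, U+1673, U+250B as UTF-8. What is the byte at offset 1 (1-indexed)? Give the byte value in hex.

0xF2

1-indexed offset 1 is 0-indexed offset 0.
U+A8D4C → 4-byte form F2 A8 B5 8C at offsets 0–3.
Offset 0 falls in char 1's range; it's byte 1 of F2 A8 B5 8C = 0xF2.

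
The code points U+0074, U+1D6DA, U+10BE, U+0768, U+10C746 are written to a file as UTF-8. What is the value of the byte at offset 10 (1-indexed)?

0xA8

1-indexed offset 10 is 0-indexed offset 9.
U+0074 → 1-byte form 74 at offsets 0–0.
U+1D6DA → 4-byte form F0 9D 9B 9A at offsets 1–4.
U+10BE → 3-byte form E1 82 BE at offsets 5–7.
U+0768 → 2-byte form DD A8 at offsets 8–9.
Offset 9 falls in char 4's range; it's byte 2 of DD A8 = 0xA8.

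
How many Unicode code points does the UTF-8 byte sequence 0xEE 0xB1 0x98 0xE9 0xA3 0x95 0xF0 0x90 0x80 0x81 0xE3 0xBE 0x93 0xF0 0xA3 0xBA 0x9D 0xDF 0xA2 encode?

Byte at offset 0: 0xEE = 11101110 → 3-byte char (#1). Advance 3.
Byte at offset 3: 0xE9 = 11101001 → 3-byte char (#2). Advance 3.
Byte at offset 6: 0xF0 = 11110000 → 4-byte char (#3). Advance 4.
Byte at offset 10: 0xE3 = 11100011 → 3-byte char (#4). Advance 3.
Byte at offset 13: 0xF0 = 11110000 → 4-byte char (#5). Advance 4.
Byte at offset 17: 0xDF = 11011111 → 2-byte char (#6). Advance 2.
Reached end at offset 19 after 6 code points.

6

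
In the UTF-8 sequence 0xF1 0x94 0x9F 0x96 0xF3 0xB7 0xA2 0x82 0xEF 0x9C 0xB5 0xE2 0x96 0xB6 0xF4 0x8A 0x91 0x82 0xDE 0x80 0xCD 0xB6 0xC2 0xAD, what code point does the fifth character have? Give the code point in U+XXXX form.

U+10A442

Offset 0: leading byte 0xF1 = 11110001 → 4-byte char #1 = F1 94 9F 96.
Offset 4: leading byte 0xF3 = 11110011 → 4-byte char #2 = F3 B7 A2 82.
Offset 8: leading byte 0xEF = 11101111 → 3-byte char #3 = EF 9C B5.
Offset 11: leading byte 0xE2 = 11100010 → 3-byte char #4 = E2 96 B6.
Offset 14: leading byte 0xF4 = 11110100 → 4-byte char #5 = F4 8A 91 82.
Leading byte 0xF4 = 11110100 matches 11110xxx → 4-byte sequence.
Byte 1: 0xF4 = 11110100, payload 100 (3 bits).
Byte 2: 0x8A = 10001010 (10xxxxxx ✓), payload 001010.
Byte 3: 0x91 = 10010001 (10xxxxxx ✓), payload 010001.
Byte 4: 0x82 = 10000010 (10xxxxxx ✓), payload 000010.
Concatenate: 100001010010001000010 = 0x10A442 (21 bits → U+10A442).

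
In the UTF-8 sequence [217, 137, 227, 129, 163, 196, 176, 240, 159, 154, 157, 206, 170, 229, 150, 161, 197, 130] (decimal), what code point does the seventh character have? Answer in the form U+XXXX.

U+0142

Offset 0: leading byte 0xD9 = 11011001 → 2-byte char #1 = D9 89.
Offset 2: leading byte 0xE3 = 11100011 → 3-byte char #2 = E3 81 A3.
Offset 5: leading byte 0xC4 = 11000100 → 2-byte char #3 = C4 B0.
Offset 7: leading byte 0xF0 = 11110000 → 4-byte char #4 = F0 9F 9A 9D.
Offset 11: leading byte 0xCE = 11001110 → 2-byte char #5 = CE AA.
Offset 13: leading byte 0xE5 = 11100101 → 3-byte char #6 = E5 96 A1.
Offset 16: leading byte 0xC5 = 11000101 → 2-byte char #7 = C5 82.
Leading byte 0xC5 = 11000101 matches 110xxxxx → 2-byte sequence.
Byte 1: 0xC5 = 11000101, payload 00101 (5 bits).
Byte 2: 0x82 = 10000010 (10xxxxxx ✓), payload 000010.
Concatenate: 00101000010 = 0x142 (11 bits → U+0142).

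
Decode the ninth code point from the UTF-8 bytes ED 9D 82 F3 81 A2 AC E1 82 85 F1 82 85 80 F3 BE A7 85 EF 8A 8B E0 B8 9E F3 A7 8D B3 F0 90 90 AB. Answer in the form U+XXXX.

U+1042B

Offset 0: leading byte 0xED = 11101101 → 3-byte char #1 = ED 9D 82.
Offset 3: leading byte 0xF3 = 11110011 → 4-byte char #2 = F3 81 A2 AC.
Offset 7: leading byte 0xE1 = 11100001 → 3-byte char #3 = E1 82 85.
Offset 10: leading byte 0xF1 = 11110001 → 4-byte char #4 = F1 82 85 80.
Offset 14: leading byte 0xF3 = 11110011 → 4-byte char #5 = F3 BE A7 85.
Offset 18: leading byte 0xEF = 11101111 → 3-byte char #6 = EF 8A 8B.
Offset 21: leading byte 0xE0 = 11100000 → 3-byte char #7 = E0 B8 9E.
Offset 24: leading byte 0xF3 = 11110011 → 4-byte char #8 = F3 A7 8D B3.
Offset 28: leading byte 0xF0 = 11110000 → 4-byte char #9 = F0 90 90 AB.
Leading byte 0xF0 = 11110000 matches 11110xxx → 4-byte sequence.
Byte 1: 0xF0 = 11110000, payload 000 (3 bits).
Byte 2: 0x90 = 10010000 (10xxxxxx ✓), payload 010000.
Byte 3: 0x90 = 10010000 (10xxxxxx ✓), payload 010000.
Byte 4: 0xAB = 10101011 (10xxxxxx ✓), payload 101011.
Concatenate: 000010000010000101011 = 0x1042B (21 bits → U+1042B).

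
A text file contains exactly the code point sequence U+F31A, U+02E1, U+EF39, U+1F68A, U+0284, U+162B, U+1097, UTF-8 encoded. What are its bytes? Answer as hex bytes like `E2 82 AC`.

U+F31A: 3-byte form → EF 8C 9A.
U+02E1: 2-byte form → CB A1.
U+EF39: 3-byte form → EE BC B9.
U+1F68A: 4-byte form → F0 9F 9A 8A.
U+0284: 2-byte form → CA 84.
U+162B: 3-byte form → E1 98 AB.
U+1097: 3-byte form → E1 82 97.
Concatenated (20 bytes): EF 8C 9A CB A1 EE BC B9 F0 9F 9A 8A CA 84 E1 98 AB E1 82 97.

EF 8C 9A CB A1 EE BC B9 F0 9F 9A 8A CA 84 E1 98 AB E1 82 97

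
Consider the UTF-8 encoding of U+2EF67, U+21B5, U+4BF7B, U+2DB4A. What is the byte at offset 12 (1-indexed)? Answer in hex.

1-indexed offset 12 is 0-indexed offset 11.
U+2EF67 → 4-byte form F0 AE BD A7 at offsets 0–3.
U+21B5 → 3-byte form E2 86 B5 at offsets 4–6.
U+4BF7B → 4-byte form F1 8B BD BB at offsets 7–10.
U+2DB4A → 4-byte form F0 AD AD 8A at offsets 11–14.
Offset 11 falls in char 4's range; it's byte 1 of F0 AD AD 8A = 0xF0.

0xF0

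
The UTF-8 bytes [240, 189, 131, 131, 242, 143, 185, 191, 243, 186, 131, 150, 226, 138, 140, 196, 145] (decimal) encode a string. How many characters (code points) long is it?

5

Byte at offset 0: 0xF0 = 11110000 → 4-byte char (#1). Advance 4.
Byte at offset 4: 0xF2 = 11110010 → 4-byte char (#2). Advance 4.
Byte at offset 8: 0xF3 = 11110011 → 4-byte char (#3). Advance 4.
Byte at offset 12: 0xE2 = 11100010 → 3-byte char (#4). Advance 3.
Byte at offset 15: 0xC4 = 11000100 → 2-byte char (#5). Advance 2.
Reached end at offset 17 after 5 code points.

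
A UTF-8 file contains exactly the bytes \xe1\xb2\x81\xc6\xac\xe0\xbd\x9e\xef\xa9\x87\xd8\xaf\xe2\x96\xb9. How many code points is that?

Byte at offset 0: 0xE1 = 11100001 → 3-byte char (#1). Advance 3.
Byte at offset 3: 0xC6 = 11000110 → 2-byte char (#2). Advance 2.
Byte at offset 5: 0xE0 = 11100000 → 3-byte char (#3). Advance 3.
Byte at offset 8: 0xEF = 11101111 → 3-byte char (#4). Advance 3.
Byte at offset 11: 0xD8 = 11011000 → 2-byte char (#5). Advance 2.
Byte at offset 13: 0xE2 = 11100010 → 3-byte char (#6). Advance 3.
Reached end at offset 16 after 6 code points.

6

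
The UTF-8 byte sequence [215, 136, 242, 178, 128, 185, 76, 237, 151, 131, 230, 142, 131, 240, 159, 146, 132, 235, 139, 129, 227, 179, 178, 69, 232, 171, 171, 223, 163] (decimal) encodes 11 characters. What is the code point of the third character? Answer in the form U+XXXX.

U+004C

Offset 0: leading byte 0xD7 = 11010111 → 2-byte char #1 = D7 88.
Offset 2: leading byte 0xF2 = 11110010 → 4-byte char #2 = F2 B2 80 B9.
Offset 6: leading byte 0x4C = 01001100 → 1-byte char #3 = 4C.
Leading byte 0x4C = 01001100 matches 0xxxxxxx → 1-byte sequence.
Byte 1: 0x4C = 01001100, payload 1001100 (7 bits).
Concatenate: 1001100 = 0x4C (7 bits → U+004C).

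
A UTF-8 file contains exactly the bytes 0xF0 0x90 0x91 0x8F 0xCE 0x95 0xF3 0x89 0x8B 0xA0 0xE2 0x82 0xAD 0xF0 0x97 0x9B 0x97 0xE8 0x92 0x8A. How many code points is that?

6

Byte at offset 0: 0xF0 = 11110000 → 4-byte char (#1). Advance 4.
Byte at offset 4: 0xCE = 11001110 → 2-byte char (#2). Advance 2.
Byte at offset 6: 0xF3 = 11110011 → 4-byte char (#3). Advance 4.
Byte at offset 10: 0xE2 = 11100010 → 3-byte char (#4). Advance 3.
Byte at offset 13: 0xF0 = 11110000 → 4-byte char (#5). Advance 4.
Byte at offset 17: 0xE8 = 11101000 → 3-byte char (#6). Advance 3.
Reached end at offset 20 after 6 code points.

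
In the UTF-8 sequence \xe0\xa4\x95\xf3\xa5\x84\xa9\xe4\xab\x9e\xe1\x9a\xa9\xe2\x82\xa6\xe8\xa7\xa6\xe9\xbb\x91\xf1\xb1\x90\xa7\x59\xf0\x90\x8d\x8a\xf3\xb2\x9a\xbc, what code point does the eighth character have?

U+71427

Offset 0: leading byte 0xE0 = 11100000 → 3-byte char #1 = E0 A4 95.
Offset 3: leading byte 0xF3 = 11110011 → 4-byte char #2 = F3 A5 84 A9.
Offset 7: leading byte 0xE4 = 11100100 → 3-byte char #3 = E4 AB 9E.
Offset 10: leading byte 0xE1 = 11100001 → 3-byte char #4 = E1 9A A9.
Offset 13: leading byte 0xE2 = 11100010 → 3-byte char #5 = E2 82 A6.
Offset 16: leading byte 0xE8 = 11101000 → 3-byte char #6 = E8 A7 A6.
Offset 19: leading byte 0xE9 = 11101001 → 3-byte char #7 = E9 BB 91.
Offset 22: leading byte 0xF1 = 11110001 → 4-byte char #8 = F1 B1 90 A7.
Leading byte 0xF1 = 11110001 matches 11110xxx → 4-byte sequence.
Byte 1: 0xF1 = 11110001, payload 001 (3 bits).
Byte 2: 0xB1 = 10110001 (10xxxxxx ✓), payload 110001.
Byte 3: 0x90 = 10010000 (10xxxxxx ✓), payload 010000.
Byte 4: 0xA7 = 10100111 (10xxxxxx ✓), payload 100111.
Concatenate: 001110001010000100111 = 0x71427 (21 bits → U+71427).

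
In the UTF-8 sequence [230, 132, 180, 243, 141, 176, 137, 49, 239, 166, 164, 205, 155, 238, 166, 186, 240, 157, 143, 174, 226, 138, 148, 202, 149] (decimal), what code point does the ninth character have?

U+0295

Offset 0: leading byte 0xE6 = 11100110 → 3-byte char #1 = E6 84 B4.
Offset 3: leading byte 0xF3 = 11110011 → 4-byte char #2 = F3 8D B0 89.
Offset 7: leading byte 0x31 = 00110001 → 1-byte char #3 = 31.
Offset 8: leading byte 0xEF = 11101111 → 3-byte char #4 = EF A6 A4.
Offset 11: leading byte 0xCD = 11001101 → 2-byte char #5 = CD 9B.
Offset 13: leading byte 0xEE = 11101110 → 3-byte char #6 = EE A6 BA.
Offset 16: leading byte 0xF0 = 11110000 → 4-byte char #7 = F0 9D 8F AE.
Offset 20: leading byte 0xE2 = 11100010 → 3-byte char #8 = E2 8A 94.
Offset 23: leading byte 0xCA = 11001010 → 2-byte char #9 = CA 95.
Leading byte 0xCA = 11001010 matches 110xxxxx → 2-byte sequence.
Byte 1: 0xCA = 11001010, payload 01010 (5 bits).
Byte 2: 0x95 = 10010101 (10xxxxxx ✓), payload 010101.
Concatenate: 01010010101 = 0x295 (11 bits → U+0295).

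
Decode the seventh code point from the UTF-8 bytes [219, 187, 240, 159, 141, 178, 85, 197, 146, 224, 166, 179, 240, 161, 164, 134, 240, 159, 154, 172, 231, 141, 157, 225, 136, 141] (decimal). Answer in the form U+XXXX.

U+1F6AC

Offset 0: leading byte 0xDB = 11011011 → 2-byte char #1 = DB BB.
Offset 2: leading byte 0xF0 = 11110000 → 4-byte char #2 = F0 9F 8D B2.
Offset 6: leading byte 0x55 = 01010101 → 1-byte char #3 = 55.
Offset 7: leading byte 0xC5 = 11000101 → 2-byte char #4 = C5 92.
Offset 9: leading byte 0xE0 = 11100000 → 3-byte char #5 = E0 A6 B3.
Offset 12: leading byte 0xF0 = 11110000 → 4-byte char #6 = F0 A1 A4 86.
Offset 16: leading byte 0xF0 = 11110000 → 4-byte char #7 = F0 9F 9A AC.
Leading byte 0xF0 = 11110000 matches 11110xxx → 4-byte sequence.
Byte 1: 0xF0 = 11110000, payload 000 (3 bits).
Byte 2: 0x9F = 10011111 (10xxxxxx ✓), payload 011111.
Byte 3: 0x9A = 10011010 (10xxxxxx ✓), payload 011010.
Byte 4: 0xAC = 10101100 (10xxxxxx ✓), payload 101100.
Concatenate: 000011111011010101100 = 0x1F6AC (21 bits → U+1F6AC).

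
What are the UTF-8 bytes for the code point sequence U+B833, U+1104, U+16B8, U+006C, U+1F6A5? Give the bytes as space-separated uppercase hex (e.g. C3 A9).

U+B833: 3-byte form → EB A0 B3.
U+1104: 3-byte form → E1 84 84.
U+16B8: 3-byte form → E1 9A B8.
U+006C: 1-byte form → 6C.
U+1F6A5: 4-byte form → F0 9F 9A A5.
Concatenated (14 bytes): EB A0 B3 E1 84 84 E1 9A B8 6C F0 9F 9A A5.

EB A0 B3 E1 84 84 E1 9A B8 6C F0 9F 9A A5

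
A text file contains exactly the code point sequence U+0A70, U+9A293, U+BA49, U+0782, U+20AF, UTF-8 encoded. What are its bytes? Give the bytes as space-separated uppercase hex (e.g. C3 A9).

E0 A9 B0 F2 9A 8A 93 EB A9 89 DE 82 E2 82 AF

U+0A70: 3-byte form → E0 A9 B0.
U+9A293: 4-byte form → F2 9A 8A 93.
U+BA49: 3-byte form → EB A9 89.
U+0782: 2-byte form → DE 82.
U+20AF: 3-byte form → E2 82 AF.
Concatenated (15 bytes): E0 A9 B0 F2 9A 8A 93 EB A9 89 DE 82 E2 82 AF.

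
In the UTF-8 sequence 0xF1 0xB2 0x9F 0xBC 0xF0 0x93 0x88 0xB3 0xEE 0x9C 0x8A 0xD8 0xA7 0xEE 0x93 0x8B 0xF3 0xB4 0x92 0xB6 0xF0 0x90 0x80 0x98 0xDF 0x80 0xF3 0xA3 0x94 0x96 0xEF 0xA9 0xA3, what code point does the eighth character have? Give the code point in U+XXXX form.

Offset 0: leading byte 0xF1 = 11110001 → 4-byte char #1 = F1 B2 9F BC.
Offset 4: leading byte 0xF0 = 11110000 → 4-byte char #2 = F0 93 88 B3.
Offset 8: leading byte 0xEE = 11101110 → 3-byte char #3 = EE 9C 8A.
Offset 11: leading byte 0xD8 = 11011000 → 2-byte char #4 = D8 A7.
Offset 13: leading byte 0xEE = 11101110 → 3-byte char #5 = EE 93 8B.
Offset 16: leading byte 0xF3 = 11110011 → 4-byte char #6 = F3 B4 92 B6.
Offset 20: leading byte 0xF0 = 11110000 → 4-byte char #7 = F0 90 80 98.
Offset 24: leading byte 0xDF = 11011111 → 2-byte char #8 = DF 80.
Leading byte 0xDF = 11011111 matches 110xxxxx → 2-byte sequence.
Byte 1: 0xDF = 11011111, payload 11111 (5 bits).
Byte 2: 0x80 = 10000000 (10xxxxxx ✓), payload 000000.
Concatenate: 11111000000 = 0x7C0 (11 bits → U+07C0).

U+07C0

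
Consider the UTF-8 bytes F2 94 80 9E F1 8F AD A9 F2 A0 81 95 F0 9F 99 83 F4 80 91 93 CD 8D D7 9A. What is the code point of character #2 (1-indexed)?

U+4FB69

Offset 0: leading byte 0xF2 = 11110010 → 4-byte char #1 = F2 94 80 9E.
Offset 4: leading byte 0xF1 = 11110001 → 4-byte char #2 = F1 8F AD A9.
Leading byte 0xF1 = 11110001 matches 11110xxx → 4-byte sequence.
Byte 1: 0xF1 = 11110001, payload 001 (3 bits).
Byte 2: 0x8F = 10001111 (10xxxxxx ✓), payload 001111.
Byte 3: 0xAD = 10101101 (10xxxxxx ✓), payload 101101.
Byte 4: 0xA9 = 10101001 (10xxxxxx ✓), payload 101001.
Concatenate: 001001111101101101001 = 0x4FB69 (21 bits → U+4FB69).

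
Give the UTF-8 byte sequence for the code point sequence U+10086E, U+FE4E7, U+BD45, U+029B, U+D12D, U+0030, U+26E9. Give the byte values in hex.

U+10086E: 4-byte form → F4 80 A1 AE.
U+FE4E7: 4-byte form → F3 BE 93 A7.
U+BD45: 3-byte form → EB B5 85.
U+029B: 2-byte form → CA 9B.
U+D12D: 3-byte form → ED 84 AD.
U+0030: 1-byte form → 30.
U+26E9: 3-byte form → E2 9B A9.
Concatenated (20 bytes): F4 80 A1 AE F3 BE 93 A7 EB B5 85 CA 9B ED 84 AD 30 E2 9B A9.

F4 80 A1 AE F3 BE 93 A7 EB B5 85 CA 9B ED 84 AD 30 E2 9B A9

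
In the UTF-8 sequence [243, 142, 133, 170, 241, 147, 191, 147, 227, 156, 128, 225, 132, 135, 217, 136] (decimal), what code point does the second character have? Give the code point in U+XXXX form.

U+53FD3

Offset 0: leading byte 0xF3 = 11110011 → 4-byte char #1 = F3 8E 85 AA.
Offset 4: leading byte 0xF1 = 11110001 → 4-byte char #2 = F1 93 BF 93.
Leading byte 0xF1 = 11110001 matches 11110xxx → 4-byte sequence.
Byte 1: 0xF1 = 11110001, payload 001 (3 bits).
Byte 2: 0x93 = 10010011 (10xxxxxx ✓), payload 010011.
Byte 3: 0xBF = 10111111 (10xxxxxx ✓), payload 111111.
Byte 4: 0x93 = 10010011 (10xxxxxx ✓), payload 010011.
Concatenate: 001010011111111010011 = 0x53FD3 (21 bits → U+53FD3).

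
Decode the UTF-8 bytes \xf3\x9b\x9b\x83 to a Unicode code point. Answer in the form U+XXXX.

U+DB6C3

Leading byte 0xF3 = 11110011 matches 11110xxx → 4-byte sequence.
Byte 1: 0xF3 = 11110011, payload 011 (3 bits).
Byte 2: 0x9B = 10011011 (10xxxxxx ✓), payload 011011.
Byte 3: 0x9B = 10011011 (10xxxxxx ✓), payload 011011.
Byte 4: 0x83 = 10000011 (10xxxxxx ✓), payload 000011.
Concatenate: 011011011011011000011 = 0xDB6C3 (21 bits → U+DB6C3).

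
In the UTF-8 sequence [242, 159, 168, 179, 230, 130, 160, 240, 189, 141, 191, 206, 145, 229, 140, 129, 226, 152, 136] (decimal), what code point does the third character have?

Offset 0: leading byte 0xF2 = 11110010 → 4-byte char #1 = F2 9F A8 B3.
Offset 4: leading byte 0xE6 = 11100110 → 3-byte char #2 = E6 82 A0.
Offset 7: leading byte 0xF0 = 11110000 → 4-byte char #3 = F0 BD 8D BF.
Leading byte 0xF0 = 11110000 matches 11110xxx → 4-byte sequence.
Byte 1: 0xF0 = 11110000, payload 000 (3 bits).
Byte 2: 0xBD = 10111101 (10xxxxxx ✓), payload 111101.
Byte 3: 0x8D = 10001101 (10xxxxxx ✓), payload 001101.
Byte 4: 0xBF = 10111111 (10xxxxxx ✓), payload 111111.
Concatenate: 000111101001101111111 = 0x3D37F (21 bits → U+3D37F).

U+3D37F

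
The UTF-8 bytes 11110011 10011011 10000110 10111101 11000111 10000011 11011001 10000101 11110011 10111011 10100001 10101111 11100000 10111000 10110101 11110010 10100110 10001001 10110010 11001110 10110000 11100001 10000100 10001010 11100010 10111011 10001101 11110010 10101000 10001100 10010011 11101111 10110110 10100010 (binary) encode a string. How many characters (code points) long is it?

11

Byte at offset 0: 0xF3 = 11110011 → 4-byte char (#1). Advance 4.
Byte at offset 4: 0xC7 = 11000111 → 2-byte char (#2). Advance 2.
Byte at offset 6: 0xD9 = 11011001 → 2-byte char (#3). Advance 2.
Byte at offset 8: 0xF3 = 11110011 → 4-byte char (#4). Advance 4.
Byte at offset 12: 0xE0 = 11100000 → 3-byte char (#5). Advance 3.
Byte at offset 15: 0xF2 = 11110010 → 4-byte char (#6). Advance 4.
Byte at offset 19: 0xCE = 11001110 → 2-byte char (#7). Advance 2.
Byte at offset 21: 0xE1 = 11100001 → 3-byte char (#8). Advance 3.
Byte at offset 24: 0xE2 = 11100010 → 3-byte char (#9). Advance 3.
Byte at offset 27: 0xF2 = 11110010 → 4-byte char (#10). Advance 4.
Byte at offset 31: 0xEF = 11101111 → 3-byte char (#11). Advance 3.
Reached end at offset 34 after 11 code points.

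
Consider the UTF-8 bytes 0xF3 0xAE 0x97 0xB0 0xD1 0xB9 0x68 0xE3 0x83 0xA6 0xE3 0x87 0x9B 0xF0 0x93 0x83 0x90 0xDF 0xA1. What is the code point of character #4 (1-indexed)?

Offset 0: leading byte 0xF3 = 11110011 → 4-byte char #1 = F3 AE 97 B0.
Offset 4: leading byte 0xD1 = 11010001 → 2-byte char #2 = D1 B9.
Offset 6: leading byte 0x68 = 01101000 → 1-byte char #3 = 68.
Offset 7: leading byte 0xE3 = 11100011 → 3-byte char #4 = E3 83 A6.
Leading byte 0xE3 = 11100011 matches 1110xxxx → 3-byte sequence.
Byte 1: 0xE3 = 11100011, payload 0011 (4 bits).
Byte 2: 0x83 = 10000011 (10xxxxxx ✓), payload 000011.
Byte 3: 0xA6 = 10100110 (10xxxxxx ✓), payload 100110.
Concatenate: 0011000011100110 = 0x30E6 (16 bits → U+30E6).

U+30E6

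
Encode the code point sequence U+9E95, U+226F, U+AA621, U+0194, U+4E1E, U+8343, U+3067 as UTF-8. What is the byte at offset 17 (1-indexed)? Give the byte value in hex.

0x8D

1-indexed offset 17 is 0-indexed offset 16.
U+9E95 → 3-byte form E9 BA 95 at offsets 0–2.
U+226F → 3-byte form E2 89 AF at offsets 3–5.
U+AA621 → 4-byte form F2 AA 98 A1 at offsets 6–9.
U+0194 → 2-byte form C6 94 at offsets 10–11.
U+4E1E → 3-byte form E4 B8 9E at offsets 12–14.
U+8343 → 3-byte form E8 8D 83 at offsets 15–17.
Offset 16 falls in char 6's range; it's byte 2 of E8 8D 83 = 0x8D.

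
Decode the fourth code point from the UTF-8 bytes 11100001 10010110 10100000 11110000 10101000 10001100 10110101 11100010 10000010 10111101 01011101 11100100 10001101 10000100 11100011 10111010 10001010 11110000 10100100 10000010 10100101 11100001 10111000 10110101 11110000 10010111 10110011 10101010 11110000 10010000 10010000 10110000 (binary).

Offset 0: leading byte 0xE1 = 11100001 → 3-byte char #1 = E1 96 A0.
Offset 3: leading byte 0xF0 = 11110000 → 4-byte char #2 = F0 A8 8C B5.
Offset 7: leading byte 0xE2 = 11100010 → 3-byte char #3 = E2 82 BD.
Offset 10: leading byte 0x5D = 01011101 → 1-byte char #4 = 5D.
Leading byte 0x5D = 01011101 matches 0xxxxxxx → 1-byte sequence.
Byte 1: 0x5D = 01011101, payload 1011101 (7 bits).
Concatenate: 1011101 = 0x5D (7 bits → U+005D).

U+005D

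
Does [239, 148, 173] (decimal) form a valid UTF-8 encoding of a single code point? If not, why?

Leading byte 0xEF = 11101111 → 3-byte form.
Continuation bytes 0x94=10010100, 0xAD=10101101 all match 10xxxxxx.
Decoded value 0xF52D is ≥ 0x800 (shortest form) and not a surrogate.

valid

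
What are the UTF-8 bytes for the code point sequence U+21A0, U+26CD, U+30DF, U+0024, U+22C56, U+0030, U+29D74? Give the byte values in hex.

U+21A0: 3-byte form → E2 86 A0.
U+26CD: 3-byte form → E2 9B 8D.
U+30DF: 3-byte form → E3 83 9F.
U+0024: 1-byte form → 24.
U+22C56: 4-byte form → F0 A2 B1 96.
U+0030: 1-byte form → 30.
U+29D74: 4-byte form → F0 A9 B5 B4.
Concatenated (19 bytes): E2 86 A0 E2 9B 8D E3 83 9F 24 F0 A2 B1 96 30 F0 A9 B5 B4.

E2 86 A0 E2 9B 8D E3 83 9F 24 F0 A2 B1 96 30 F0 A9 B5 B4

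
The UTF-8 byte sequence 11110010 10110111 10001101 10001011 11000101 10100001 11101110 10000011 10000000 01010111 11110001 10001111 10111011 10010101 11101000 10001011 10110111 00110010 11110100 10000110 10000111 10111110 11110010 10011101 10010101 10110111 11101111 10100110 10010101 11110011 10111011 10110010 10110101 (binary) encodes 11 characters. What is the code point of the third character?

U+E0C0

Offset 0: leading byte 0xF2 = 11110010 → 4-byte char #1 = F2 B7 8D 8B.
Offset 4: leading byte 0xC5 = 11000101 → 2-byte char #2 = C5 A1.
Offset 6: leading byte 0xEE = 11101110 → 3-byte char #3 = EE 83 80.
Leading byte 0xEE = 11101110 matches 1110xxxx → 3-byte sequence.
Byte 1: 0xEE = 11101110, payload 1110 (4 bits).
Byte 2: 0x83 = 10000011 (10xxxxxx ✓), payload 000011.
Byte 3: 0x80 = 10000000 (10xxxxxx ✓), payload 000000.
Concatenate: 1110000011000000 = 0xE0C0 (16 bits → U+E0C0).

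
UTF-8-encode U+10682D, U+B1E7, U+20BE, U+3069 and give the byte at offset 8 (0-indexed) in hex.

U+10682D → 4-byte form F4 86 A0 AD at offsets 0–3.
U+B1E7 → 3-byte form EB 87 A7 at offsets 4–6.
U+20BE → 3-byte form E2 82 BE at offsets 7–9.
Offset 8 falls in char 3's range; it's byte 2 of E2 82 BE = 0x82.

0x82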